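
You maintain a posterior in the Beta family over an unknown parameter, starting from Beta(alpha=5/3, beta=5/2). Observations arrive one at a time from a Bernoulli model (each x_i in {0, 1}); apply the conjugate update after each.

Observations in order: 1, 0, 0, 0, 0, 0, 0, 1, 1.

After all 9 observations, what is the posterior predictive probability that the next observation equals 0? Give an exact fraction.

obs 1: x=1 → posterior Beta(8/3, 5/2)
obs 2: x=0 → posterior Beta(8/3, 7/2)
obs 3: x=0 → posterior Beta(8/3, 9/2)
obs 4: x=0 → posterior Beta(8/3, 11/2)
obs 5: x=0 → posterior Beta(8/3, 13/2)
obs 6: x=0 → posterior Beta(8/3, 15/2)
obs 7: x=0 → posterior Beta(8/3, 17/2)
obs 8: x=1 → posterior Beta(11/3, 17/2)
obs 9: x=1 → posterior Beta(14/3, 17/2)

51/79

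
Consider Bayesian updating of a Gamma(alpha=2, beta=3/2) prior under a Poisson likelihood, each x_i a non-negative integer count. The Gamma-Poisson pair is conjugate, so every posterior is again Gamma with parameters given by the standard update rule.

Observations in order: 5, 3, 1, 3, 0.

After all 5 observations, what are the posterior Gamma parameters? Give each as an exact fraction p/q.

obs 1: x=5 → posterior Gamma(7, 5/2)
obs 2: x=3 → posterior Gamma(10, 7/2)
obs 3: x=1 → posterior Gamma(11, 9/2)
obs 4: x=3 → posterior Gamma(14, 11/2)
obs 5: x=0 → posterior Gamma(14, 13/2)

alpha=14, beta=13/2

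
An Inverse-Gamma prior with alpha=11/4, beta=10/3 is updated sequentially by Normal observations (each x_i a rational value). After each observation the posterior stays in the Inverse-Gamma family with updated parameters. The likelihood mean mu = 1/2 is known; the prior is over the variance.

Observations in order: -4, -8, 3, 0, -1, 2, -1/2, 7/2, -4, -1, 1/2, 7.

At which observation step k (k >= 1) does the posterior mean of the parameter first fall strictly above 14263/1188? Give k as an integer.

obs 1: x=-4 → posterior Inverse-Gamma(13/4, 323/24)
obs 2: x=-8 → posterior Inverse-Gamma(15/4, 595/12)
obs 3: x=3 → posterior Inverse-Gamma(17/4, 1265/24)
obs 4: x=0 → posterior Inverse-Gamma(19/4, 317/6)
obs 5: x=-1 → posterior Inverse-Gamma(21/4, 1295/24)
obs 6: x=2 → posterior Inverse-Gamma(23/4, 661/12)
obs 7: x=-1/2 → posterior Inverse-Gamma(25/4, 667/12)
obs 8: x=7/2 → posterior Inverse-Gamma(27/4, 721/12)
obs 9: x=-4 → posterior Inverse-Gamma(29/4, 1685/24)
obs 10: x=-1 → posterior Inverse-Gamma(31/4, 214/3)
obs 11: x=1/2 → posterior Inverse-Gamma(33/4, 214/3)
obs 12: x=7 → posterior Inverse-Gamma(35/4, 2219/24)

k = 2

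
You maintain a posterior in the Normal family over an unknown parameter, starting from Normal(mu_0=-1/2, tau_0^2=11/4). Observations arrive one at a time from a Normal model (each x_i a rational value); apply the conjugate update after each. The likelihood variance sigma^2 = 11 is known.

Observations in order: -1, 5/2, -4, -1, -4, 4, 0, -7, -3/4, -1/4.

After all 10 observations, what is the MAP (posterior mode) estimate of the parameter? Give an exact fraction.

-27/28

obs 1: x=-1 → posterior Normal(-3/5, 11/5)
obs 2: x=5/2 → posterior Normal(-1/12, 11/6)
obs 3: x=-4 → posterior Normal(-9/14, 11/7)
obs 4: x=-1 → posterior Normal(-11/16, 11/8)
obs 5: x=-4 → posterior Normal(-19/18, 11/9)
obs 6: x=4 → posterior Normal(-11/20, 11/10)
obs 7: x=0 → posterior Normal(-1/2, 1)
obs 8: x=-7 → posterior Normal(-25/24, 11/12)
obs 9: x=-3/4 → posterior Normal(-53/52, 11/13)
obs 10: x=-1/4 → posterior Normal(-27/28, 11/14)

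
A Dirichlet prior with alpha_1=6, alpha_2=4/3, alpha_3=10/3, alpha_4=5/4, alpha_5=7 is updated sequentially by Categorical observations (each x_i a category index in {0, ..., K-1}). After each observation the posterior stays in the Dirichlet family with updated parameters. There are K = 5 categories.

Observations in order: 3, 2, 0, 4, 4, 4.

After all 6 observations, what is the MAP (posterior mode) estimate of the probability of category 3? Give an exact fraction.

15/239

obs 1: x=3 → posterior Dirichlet(6, 4/3, 10/3, 9/4, 7)
obs 2: x=2 → posterior Dirichlet(6, 4/3, 13/3, 9/4, 7)
obs 3: x=0 → posterior Dirichlet(7, 4/3, 13/3, 9/4, 7)
obs 4: x=4 → posterior Dirichlet(7, 4/3, 13/3, 9/4, 8)
obs 5: x=4 → posterior Dirichlet(7, 4/3, 13/3, 9/4, 9)
obs 6: x=4 → posterior Dirichlet(7, 4/3, 13/3, 9/4, 10)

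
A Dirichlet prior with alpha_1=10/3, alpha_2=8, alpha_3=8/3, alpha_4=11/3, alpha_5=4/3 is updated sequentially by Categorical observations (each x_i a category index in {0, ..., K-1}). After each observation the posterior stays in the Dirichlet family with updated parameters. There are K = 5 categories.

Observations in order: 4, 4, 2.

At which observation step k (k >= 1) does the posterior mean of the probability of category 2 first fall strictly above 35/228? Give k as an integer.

obs 1: x=4 → posterior Dirichlet(10/3, 8, 8/3, 11/3, 7/3)
obs 2: x=4 → posterior Dirichlet(10/3, 8, 8/3, 11/3, 10/3)
obs 3: x=2 → posterior Dirichlet(10/3, 8, 11/3, 11/3, 10/3)

k = 3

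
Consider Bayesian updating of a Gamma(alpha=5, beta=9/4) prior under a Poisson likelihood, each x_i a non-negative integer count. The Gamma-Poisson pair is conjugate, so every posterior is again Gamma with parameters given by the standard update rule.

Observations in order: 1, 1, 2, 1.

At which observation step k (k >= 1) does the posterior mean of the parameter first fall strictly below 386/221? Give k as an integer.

obs 1: x=1 → posterior Gamma(6, 13/4)
obs 2: x=1 → posterior Gamma(7, 17/4)
obs 3: x=2 → posterior Gamma(9, 21/4)
obs 4: x=1 → posterior Gamma(10, 25/4)

k = 2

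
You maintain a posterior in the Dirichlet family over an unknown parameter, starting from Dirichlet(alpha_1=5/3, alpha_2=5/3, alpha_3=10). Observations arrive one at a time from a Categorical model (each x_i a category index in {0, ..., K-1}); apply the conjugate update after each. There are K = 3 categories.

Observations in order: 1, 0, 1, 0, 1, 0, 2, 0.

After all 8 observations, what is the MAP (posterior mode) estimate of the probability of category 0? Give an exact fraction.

obs 1: x=1 → posterior Dirichlet(5/3, 8/3, 10)
obs 2: x=0 → posterior Dirichlet(8/3, 8/3, 10)
obs 3: x=1 → posterior Dirichlet(8/3, 11/3, 10)
obs 4: x=0 → posterior Dirichlet(11/3, 11/3, 10)
obs 5: x=1 → posterior Dirichlet(11/3, 14/3, 10)
obs 6: x=0 → posterior Dirichlet(14/3, 14/3, 10)
obs 7: x=2 → posterior Dirichlet(14/3, 14/3, 11)
obs 8: x=0 → posterior Dirichlet(17/3, 14/3, 11)

14/55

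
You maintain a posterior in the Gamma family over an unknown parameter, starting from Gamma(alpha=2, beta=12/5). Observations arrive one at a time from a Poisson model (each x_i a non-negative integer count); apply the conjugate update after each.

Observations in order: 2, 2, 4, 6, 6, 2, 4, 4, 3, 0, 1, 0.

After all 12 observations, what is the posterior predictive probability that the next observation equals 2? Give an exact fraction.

121726212548770948424287510620905043620623984378457184366493820151398400/486012631280007847152158158162594646631314599938554893156744045161987769

obs 1: x=2 → posterior Gamma(4, 17/5)
obs 2: x=2 → posterior Gamma(6, 22/5)
obs 3: x=4 → posterior Gamma(10, 27/5)
obs 4: x=6 → posterior Gamma(16, 32/5)
obs 5: x=6 → posterior Gamma(22, 37/5)
obs 6: x=2 → posterior Gamma(24, 42/5)
obs 7: x=4 → posterior Gamma(28, 47/5)
obs 8: x=4 → posterior Gamma(32, 52/5)
obs 9: x=3 → posterior Gamma(35, 57/5)
obs 10: x=0 → posterior Gamma(35, 62/5)
obs 11: x=1 → posterior Gamma(36, 67/5)
obs 12: x=0 → posterior Gamma(36, 72/5)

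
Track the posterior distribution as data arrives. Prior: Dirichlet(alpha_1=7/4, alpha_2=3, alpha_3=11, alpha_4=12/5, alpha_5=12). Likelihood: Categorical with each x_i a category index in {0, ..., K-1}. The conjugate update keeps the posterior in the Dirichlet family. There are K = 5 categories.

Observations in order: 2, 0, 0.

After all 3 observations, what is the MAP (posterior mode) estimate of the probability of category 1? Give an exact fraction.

obs 1: x=2 → posterior Dirichlet(7/4, 3, 12, 12/5, 12)
obs 2: x=0 → posterior Dirichlet(11/4, 3, 12, 12/5, 12)
obs 3: x=0 → posterior Dirichlet(15/4, 3, 12, 12/5, 12)

40/563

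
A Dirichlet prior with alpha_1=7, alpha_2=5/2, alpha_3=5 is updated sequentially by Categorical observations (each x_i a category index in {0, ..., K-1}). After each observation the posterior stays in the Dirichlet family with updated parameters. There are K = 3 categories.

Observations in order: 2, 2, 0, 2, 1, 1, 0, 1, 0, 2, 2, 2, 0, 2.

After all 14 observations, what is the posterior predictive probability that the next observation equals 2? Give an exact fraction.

obs 1: x=2 → posterior Dirichlet(7, 5/2, 6)
obs 2: x=2 → posterior Dirichlet(7, 5/2, 7)
obs 3: x=0 → posterior Dirichlet(8, 5/2, 7)
obs 4: x=2 → posterior Dirichlet(8, 5/2, 8)
obs 5: x=1 → posterior Dirichlet(8, 7/2, 8)
obs 6: x=1 → posterior Dirichlet(8, 9/2, 8)
obs 7: x=0 → posterior Dirichlet(9, 9/2, 8)
obs 8: x=1 → posterior Dirichlet(9, 11/2, 8)
obs 9: x=0 → posterior Dirichlet(10, 11/2, 8)
obs 10: x=2 → posterior Dirichlet(10, 11/2, 9)
obs 11: x=2 → posterior Dirichlet(10, 11/2, 10)
obs 12: x=2 → posterior Dirichlet(10, 11/2, 11)
obs 13: x=0 → posterior Dirichlet(11, 11/2, 11)
obs 14: x=2 → posterior Dirichlet(11, 11/2, 12)

8/19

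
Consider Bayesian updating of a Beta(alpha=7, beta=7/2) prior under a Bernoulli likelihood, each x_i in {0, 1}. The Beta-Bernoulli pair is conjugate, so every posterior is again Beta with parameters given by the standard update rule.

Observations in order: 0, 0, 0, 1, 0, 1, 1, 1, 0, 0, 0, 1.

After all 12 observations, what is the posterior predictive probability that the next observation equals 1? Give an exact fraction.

8/15

obs 1: x=0 → posterior Beta(7, 9/2)
obs 2: x=0 → posterior Beta(7, 11/2)
obs 3: x=0 → posterior Beta(7, 13/2)
obs 4: x=1 → posterior Beta(8, 13/2)
obs 5: x=0 → posterior Beta(8, 15/2)
obs 6: x=1 → posterior Beta(9, 15/2)
obs 7: x=1 → posterior Beta(10, 15/2)
obs 8: x=1 → posterior Beta(11, 15/2)
obs 9: x=0 → posterior Beta(11, 17/2)
obs 10: x=0 → posterior Beta(11, 19/2)
obs 11: x=0 → posterior Beta(11, 21/2)
obs 12: x=1 → posterior Beta(12, 21/2)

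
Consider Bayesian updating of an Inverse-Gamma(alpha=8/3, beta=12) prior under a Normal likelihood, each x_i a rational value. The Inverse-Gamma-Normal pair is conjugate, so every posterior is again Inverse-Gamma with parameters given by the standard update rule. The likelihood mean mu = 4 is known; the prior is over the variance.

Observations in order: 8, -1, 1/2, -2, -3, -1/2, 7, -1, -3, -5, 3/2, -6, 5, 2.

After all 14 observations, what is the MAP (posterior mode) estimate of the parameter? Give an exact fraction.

obs 1: x=8 → posterior Inverse-Gamma(19/6, 20)
obs 2: x=-1 → posterior Inverse-Gamma(11/3, 65/2)
obs 3: x=1/2 → posterior Inverse-Gamma(25/6, 309/8)
obs 4: x=-2 → posterior Inverse-Gamma(14/3, 453/8)
obs 5: x=-3 → posterior Inverse-Gamma(31/6, 649/8)
obs 6: x=-1/2 → posterior Inverse-Gamma(17/3, 365/4)
obs 7: x=7 → posterior Inverse-Gamma(37/6, 383/4)
obs 8: x=-1 → posterior Inverse-Gamma(20/3, 433/4)
obs 9: x=-3 → posterior Inverse-Gamma(43/6, 531/4)
obs 10: x=-5 → posterior Inverse-Gamma(23/3, 693/4)
obs 11: x=3/2 → posterior Inverse-Gamma(49/6, 1411/8)
obs 12: x=-6 → posterior Inverse-Gamma(26/3, 1811/8)
obs 13: x=5 → posterior Inverse-Gamma(55/6, 1815/8)
obs 14: x=2 → posterior Inverse-Gamma(29/3, 1831/8)

5493/256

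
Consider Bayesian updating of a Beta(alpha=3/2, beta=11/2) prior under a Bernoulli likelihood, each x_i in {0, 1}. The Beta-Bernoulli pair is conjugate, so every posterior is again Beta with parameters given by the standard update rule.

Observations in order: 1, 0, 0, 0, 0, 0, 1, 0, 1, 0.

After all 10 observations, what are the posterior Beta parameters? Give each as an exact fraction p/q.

alpha=9/2, beta=25/2

obs 1: x=1 → posterior Beta(5/2, 11/2)
obs 2: x=0 → posterior Beta(5/2, 13/2)
obs 3: x=0 → posterior Beta(5/2, 15/2)
obs 4: x=0 → posterior Beta(5/2, 17/2)
obs 5: x=0 → posterior Beta(5/2, 19/2)
obs 6: x=0 → posterior Beta(5/2, 21/2)
obs 7: x=1 → posterior Beta(7/2, 21/2)
obs 8: x=0 → posterior Beta(7/2, 23/2)
obs 9: x=1 → posterior Beta(9/2, 23/2)
obs 10: x=0 → posterior Beta(9/2, 25/2)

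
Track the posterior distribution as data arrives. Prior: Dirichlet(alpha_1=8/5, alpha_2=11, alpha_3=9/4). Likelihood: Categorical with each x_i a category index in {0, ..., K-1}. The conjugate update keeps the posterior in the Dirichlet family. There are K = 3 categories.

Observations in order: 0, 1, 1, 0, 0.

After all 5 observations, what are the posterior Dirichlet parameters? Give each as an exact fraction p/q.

obs 1: x=0 → posterior Dirichlet(13/5, 11, 9/4)
obs 2: x=1 → posterior Dirichlet(13/5, 12, 9/4)
obs 3: x=1 → posterior Dirichlet(13/5, 13, 9/4)
obs 4: x=0 → posterior Dirichlet(18/5, 13, 9/4)
obs 5: x=0 → posterior Dirichlet(23/5, 13, 9/4)

alpha_1=23/5, alpha_2=13, alpha_3=9/4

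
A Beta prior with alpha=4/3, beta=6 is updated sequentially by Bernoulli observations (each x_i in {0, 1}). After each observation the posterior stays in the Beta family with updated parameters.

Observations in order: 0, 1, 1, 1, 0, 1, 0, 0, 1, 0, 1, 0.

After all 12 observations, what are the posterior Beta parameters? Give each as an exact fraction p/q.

alpha=22/3, beta=12

obs 1: x=0 → posterior Beta(4/3, 7)
obs 2: x=1 → posterior Beta(7/3, 7)
obs 3: x=1 → posterior Beta(10/3, 7)
obs 4: x=1 → posterior Beta(13/3, 7)
obs 5: x=0 → posterior Beta(13/3, 8)
obs 6: x=1 → posterior Beta(16/3, 8)
obs 7: x=0 → posterior Beta(16/3, 9)
obs 8: x=0 → posterior Beta(16/3, 10)
obs 9: x=1 → posterior Beta(19/3, 10)
obs 10: x=0 → posterior Beta(19/3, 11)
obs 11: x=1 → posterior Beta(22/3, 11)
obs 12: x=0 → posterior Beta(22/3, 12)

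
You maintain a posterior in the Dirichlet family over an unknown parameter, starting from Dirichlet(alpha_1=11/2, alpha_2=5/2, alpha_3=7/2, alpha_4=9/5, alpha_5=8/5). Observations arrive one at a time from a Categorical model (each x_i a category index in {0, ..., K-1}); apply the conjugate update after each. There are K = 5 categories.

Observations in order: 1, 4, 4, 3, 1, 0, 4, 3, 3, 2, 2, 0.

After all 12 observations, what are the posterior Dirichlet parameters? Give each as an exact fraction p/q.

alpha_1=15/2, alpha_2=9/2, alpha_3=11/2, alpha_4=24/5, alpha_5=23/5

obs 1: x=1 → posterior Dirichlet(11/2, 7/2, 7/2, 9/5, 8/5)
obs 2: x=4 → posterior Dirichlet(11/2, 7/2, 7/2, 9/5, 13/5)
obs 3: x=4 → posterior Dirichlet(11/2, 7/2, 7/2, 9/5, 18/5)
obs 4: x=3 → posterior Dirichlet(11/2, 7/2, 7/2, 14/5, 18/5)
obs 5: x=1 → posterior Dirichlet(11/2, 9/2, 7/2, 14/5, 18/5)
obs 6: x=0 → posterior Dirichlet(13/2, 9/2, 7/2, 14/5, 18/5)
obs 7: x=4 → posterior Dirichlet(13/2, 9/2, 7/2, 14/5, 23/5)
obs 8: x=3 → posterior Dirichlet(13/2, 9/2, 7/2, 19/5, 23/5)
obs 9: x=3 → posterior Dirichlet(13/2, 9/2, 7/2, 24/5, 23/5)
obs 10: x=2 → posterior Dirichlet(13/2, 9/2, 9/2, 24/5, 23/5)
obs 11: x=2 → posterior Dirichlet(13/2, 9/2, 11/2, 24/5, 23/5)
obs 12: x=0 → posterior Dirichlet(15/2, 9/2, 11/2, 24/5, 23/5)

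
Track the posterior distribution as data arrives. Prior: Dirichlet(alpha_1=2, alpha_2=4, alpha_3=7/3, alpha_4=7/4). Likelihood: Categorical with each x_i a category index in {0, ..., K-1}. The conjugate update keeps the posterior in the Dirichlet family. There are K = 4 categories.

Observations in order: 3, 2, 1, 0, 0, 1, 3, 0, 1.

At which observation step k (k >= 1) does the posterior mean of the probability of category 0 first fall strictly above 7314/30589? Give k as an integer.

k = 5

obs 1: x=3 → posterior Dirichlet(2, 4, 7/3, 11/4)
obs 2: x=2 → posterior Dirichlet(2, 4, 10/3, 11/4)
obs 3: x=1 → posterior Dirichlet(2, 5, 10/3, 11/4)
obs 4: x=0 → posterior Dirichlet(3, 5, 10/3, 11/4)
obs 5: x=0 → posterior Dirichlet(4, 5, 10/3, 11/4)
obs 6: x=1 → posterior Dirichlet(4, 6, 10/3, 11/4)
obs 7: x=3 → posterior Dirichlet(4, 6, 10/3, 15/4)
obs 8: x=0 → posterior Dirichlet(5, 6, 10/3, 15/4)
obs 9: x=1 → posterior Dirichlet(5, 7, 10/3, 15/4)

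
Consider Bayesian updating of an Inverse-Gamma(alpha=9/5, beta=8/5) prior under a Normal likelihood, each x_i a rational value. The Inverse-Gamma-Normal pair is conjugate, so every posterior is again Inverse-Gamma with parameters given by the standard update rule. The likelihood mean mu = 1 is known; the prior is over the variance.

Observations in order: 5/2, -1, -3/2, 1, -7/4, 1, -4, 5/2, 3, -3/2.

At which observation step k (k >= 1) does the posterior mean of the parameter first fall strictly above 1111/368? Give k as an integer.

obs 1: x=5/2 → posterior Inverse-Gamma(23/10, 109/40)
obs 2: x=-1 → posterior Inverse-Gamma(14/5, 189/40)
obs 3: x=-3/2 → posterior Inverse-Gamma(33/10, 157/20)
obs 4: x=1 → posterior Inverse-Gamma(19/5, 157/20)
obs 5: x=-7/4 → posterior Inverse-Gamma(43/10, 1861/160)
obs 6: x=1 → posterior Inverse-Gamma(24/5, 1861/160)
obs 7: x=-4 → posterior Inverse-Gamma(53/10, 3861/160)
obs 8: x=5/2 → posterior Inverse-Gamma(29/5, 4041/160)
obs 9: x=3 → posterior Inverse-Gamma(63/10, 4361/160)
obs 10: x=-3/2 → posterior Inverse-Gamma(34/5, 4861/160)

k = 3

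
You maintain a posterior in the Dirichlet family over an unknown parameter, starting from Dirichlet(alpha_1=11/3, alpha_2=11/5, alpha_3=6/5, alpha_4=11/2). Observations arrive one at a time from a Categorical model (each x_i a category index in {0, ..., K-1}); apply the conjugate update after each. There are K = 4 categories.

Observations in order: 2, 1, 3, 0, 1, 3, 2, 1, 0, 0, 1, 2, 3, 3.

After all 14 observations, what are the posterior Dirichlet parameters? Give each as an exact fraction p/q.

alpha_1=20/3, alpha_2=31/5, alpha_3=21/5, alpha_4=19/2

obs 1: x=2 → posterior Dirichlet(11/3, 11/5, 11/5, 11/2)
obs 2: x=1 → posterior Dirichlet(11/3, 16/5, 11/5, 11/2)
obs 3: x=3 → posterior Dirichlet(11/3, 16/5, 11/5, 13/2)
obs 4: x=0 → posterior Dirichlet(14/3, 16/5, 11/5, 13/2)
obs 5: x=1 → posterior Dirichlet(14/3, 21/5, 11/5, 13/2)
obs 6: x=3 → posterior Dirichlet(14/3, 21/5, 11/5, 15/2)
obs 7: x=2 → posterior Dirichlet(14/3, 21/5, 16/5, 15/2)
obs 8: x=1 → posterior Dirichlet(14/3, 26/5, 16/5, 15/2)
obs 9: x=0 → posterior Dirichlet(17/3, 26/5, 16/5, 15/2)
obs 10: x=0 → posterior Dirichlet(20/3, 26/5, 16/5, 15/2)
obs 11: x=1 → posterior Dirichlet(20/3, 31/5, 16/5, 15/2)
obs 12: x=2 → posterior Dirichlet(20/3, 31/5, 21/5, 15/2)
obs 13: x=3 → posterior Dirichlet(20/3, 31/5, 21/5, 17/2)
obs 14: x=3 → posterior Dirichlet(20/3, 31/5, 21/5, 19/2)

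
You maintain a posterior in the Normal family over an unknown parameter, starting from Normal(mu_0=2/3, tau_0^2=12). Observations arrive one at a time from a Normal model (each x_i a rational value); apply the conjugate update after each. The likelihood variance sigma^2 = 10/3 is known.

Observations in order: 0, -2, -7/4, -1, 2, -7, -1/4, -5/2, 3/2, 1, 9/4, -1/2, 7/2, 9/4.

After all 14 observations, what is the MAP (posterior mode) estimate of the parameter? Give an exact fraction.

-125/771

obs 1: x=0 → posterior Normal(10/69, 60/23)
obs 2: x=-2 → posterior Normal(-98/123, 60/41)
obs 3: x=-7/4 → posterior Normal(-385/354, 60/59)
obs 4: x=-1 → posterior Normal(-493/462, 60/77)
obs 5: x=2 → posterior Normal(-277/570, 12/19)
obs 6: x=-7 → posterior Normal(-1033/678, 60/113)
obs 7: x=-1/4 → posterior Normal(-530/393, 60/131)
obs 8: x=-5/2 → posterior Normal(-665/447, 60/149)
obs 9: x=3/2 → posterior Normal(-584/501, 60/167)
obs 10: x=1 → posterior Normal(-106/111, 12/37)
obs 11: x=9/4 → posterior Normal(-817/1218, 60/203)
obs 12: x=-1/2 → posterior Normal(-67/102, 60/221)
obs 13: x=7/2 → posterior Normal(-493/1434, 60/239)
obs 14: x=9/4 → posterior Normal(-125/771, 60/257)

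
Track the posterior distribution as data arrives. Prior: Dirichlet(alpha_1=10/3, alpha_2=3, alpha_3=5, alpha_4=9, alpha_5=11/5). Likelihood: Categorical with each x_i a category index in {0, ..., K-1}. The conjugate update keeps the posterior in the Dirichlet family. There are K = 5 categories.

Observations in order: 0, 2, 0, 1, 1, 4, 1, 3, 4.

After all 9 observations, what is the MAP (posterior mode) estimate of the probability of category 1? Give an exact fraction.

75/398

obs 1: x=0 → posterior Dirichlet(13/3, 3, 5, 9, 11/5)
obs 2: x=2 → posterior Dirichlet(13/3, 3, 6, 9, 11/5)
obs 3: x=0 → posterior Dirichlet(16/3, 3, 6, 9, 11/5)
obs 4: x=1 → posterior Dirichlet(16/3, 4, 6, 9, 11/5)
obs 5: x=1 → posterior Dirichlet(16/3, 5, 6, 9, 11/5)
obs 6: x=4 → posterior Dirichlet(16/3, 5, 6, 9, 16/5)
obs 7: x=1 → posterior Dirichlet(16/3, 6, 6, 9, 16/5)
obs 8: x=3 → posterior Dirichlet(16/3, 6, 6, 10, 16/5)
obs 9: x=4 → posterior Dirichlet(16/3, 6, 6, 10, 21/5)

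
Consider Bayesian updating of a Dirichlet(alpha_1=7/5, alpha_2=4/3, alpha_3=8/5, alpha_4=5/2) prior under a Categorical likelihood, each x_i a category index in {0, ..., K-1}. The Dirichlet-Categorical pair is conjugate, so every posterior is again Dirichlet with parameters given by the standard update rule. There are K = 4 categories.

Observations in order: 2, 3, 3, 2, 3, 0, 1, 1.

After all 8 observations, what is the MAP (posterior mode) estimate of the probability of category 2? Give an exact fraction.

obs 1: x=2 → posterior Dirichlet(7/5, 4/3, 13/5, 5/2)
obs 2: x=3 → posterior Dirichlet(7/5, 4/3, 13/5, 7/2)
obs 3: x=3 → posterior Dirichlet(7/5, 4/3, 13/5, 9/2)
obs 4: x=2 → posterior Dirichlet(7/5, 4/3, 18/5, 9/2)
obs 5: x=3 → posterior Dirichlet(7/5, 4/3, 18/5, 11/2)
obs 6: x=0 → posterior Dirichlet(12/5, 4/3, 18/5, 11/2)
obs 7: x=1 → posterior Dirichlet(12/5, 7/3, 18/5, 11/2)
obs 8: x=1 → posterior Dirichlet(12/5, 10/3, 18/5, 11/2)

6/25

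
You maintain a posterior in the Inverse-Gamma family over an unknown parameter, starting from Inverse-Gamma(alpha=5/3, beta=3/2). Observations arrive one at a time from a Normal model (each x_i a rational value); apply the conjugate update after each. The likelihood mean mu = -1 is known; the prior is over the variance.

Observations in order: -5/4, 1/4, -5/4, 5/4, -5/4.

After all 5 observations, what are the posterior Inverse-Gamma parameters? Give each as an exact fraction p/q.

obs 1: x=-5/4 → posterior Inverse-Gamma(13/6, 49/32)
obs 2: x=1/4 → posterior Inverse-Gamma(8/3, 37/16)
obs 3: x=-5/4 → posterior Inverse-Gamma(19/6, 75/32)
obs 4: x=5/4 → posterior Inverse-Gamma(11/3, 39/8)
obs 5: x=-5/4 → posterior Inverse-Gamma(25/6, 157/32)

alpha=25/6, beta=157/32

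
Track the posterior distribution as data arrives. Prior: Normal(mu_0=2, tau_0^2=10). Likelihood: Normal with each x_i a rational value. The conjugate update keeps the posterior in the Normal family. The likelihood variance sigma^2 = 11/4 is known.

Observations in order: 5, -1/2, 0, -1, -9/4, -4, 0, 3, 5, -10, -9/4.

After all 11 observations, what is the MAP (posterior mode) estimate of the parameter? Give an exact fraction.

-258/451

obs 1: x=5 → posterior Normal(74/17, 110/51)
obs 2: x=-1/2 → posterior Normal(202/91, 110/91)
obs 3: x=0 → posterior Normal(202/131, 110/131)
obs 4: x=-1 → posterior Normal(18/19, 110/171)
obs 5: x=-9/4 → posterior Normal(72/211, 110/211)
obs 6: x=-4 → posterior Normal(-88/251, 110/251)
obs 7: x=0 → posterior Normal(-88/291, 110/291)
obs 8: x=3 → posterior Normal(32/331, 110/331)
obs 9: x=5 → posterior Normal(232/371, 110/371)
obs 10: x=-10 → posterior Normal(-56/137, 110/411)
obs 11: x=-9/4 → posterior Normal(-258/451, 10/41)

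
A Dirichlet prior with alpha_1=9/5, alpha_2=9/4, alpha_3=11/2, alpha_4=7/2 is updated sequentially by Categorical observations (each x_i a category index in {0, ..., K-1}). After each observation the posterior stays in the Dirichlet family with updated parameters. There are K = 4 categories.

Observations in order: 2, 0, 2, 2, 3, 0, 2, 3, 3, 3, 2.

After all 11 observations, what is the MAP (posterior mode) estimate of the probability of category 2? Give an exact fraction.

190/401

obs 1: x=2 → posterior Dirichlet(9/5, 9/4, 13/2, 7/2)
obs 2: x=0 → posterior Dirichlet(14/5, 9/4, 13/2, 7/2)
obs 3: x=2 → posterior Dirichlet(14/5, 9/4, 15/2, 7/2)
obs 4: x=2 → posterior Dirichlet(14/5, 9/4, 17/2, 7/2)
obs 5: x=3 → posterior Dirichlet(14/5, 9/4, 17/2, 9/2)
obs 6: x=0 → posterior Dirichlet(19/5, 9/4, 17/2, 9/2)
obs 7: x=2 → posterior Dirichlet(19/5, 9/4, 19/2, 9/2)
obs 8: x=3 → posterior Dirichlet(19/5, 9/4, 19/2, 11/2)
obs 9: x=3 → posterior Dirichlet(19/5, 9/4, 19/2, 13/2)
obs 10: x=3 → posterior Dirichlet(19/5, 9/4, 19/2, 15/2)
obs 11: x=2 → posterior Dirichlet(19/5, 9/4, 21/2, 15/2)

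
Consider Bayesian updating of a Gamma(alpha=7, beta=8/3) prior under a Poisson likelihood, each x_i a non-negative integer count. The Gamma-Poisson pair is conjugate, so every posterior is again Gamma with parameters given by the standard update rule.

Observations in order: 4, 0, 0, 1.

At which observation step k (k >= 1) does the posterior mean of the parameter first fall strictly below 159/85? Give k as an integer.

obs 1: x=4 → posterior Gamma(11, 11/3)
obs 2: x=0 → posterior Gamma(11, 14/3)
obs 3: x=0 → posterior Gamma(11, 17/3)
obs 4: x=1 → posterior Gamma(12, 20/3)

k = 4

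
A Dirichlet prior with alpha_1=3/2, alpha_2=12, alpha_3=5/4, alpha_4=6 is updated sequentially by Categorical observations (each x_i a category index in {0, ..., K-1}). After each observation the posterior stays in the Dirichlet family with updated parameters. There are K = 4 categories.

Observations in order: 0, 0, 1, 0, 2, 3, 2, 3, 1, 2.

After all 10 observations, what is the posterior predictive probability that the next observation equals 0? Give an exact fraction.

obs 1: x=0 → posterior Dirichlet(5/2, 12, 5/4, 6)
obs 2: x=0 → posterior Dirichlet(7/2, 12, 5/4, 6)
obs 3: x=1 → posterior Dirichlet(7/2, 13, 5/4, 6)
obs 4: x=0 → posterior Dirichlet(9/2, 13, 5/4, 6)
obs 5: x=2 → posterior Dirichlet(9/2, 13, 9/4, 6)
obs 6: x=3 → posterior Dirichlet(9/2, 13, 9/4, 7)
obs 7: x=2 → posterior Dirichlet(9/2, 13, 13/4, 7)
obs 8: x=3 → posterior Dirichlet(9/2, 13, 13/4, 8)
obs 9: x=1 → posterior Dirichlet(9/2, 14, 13/4, 8)
obs 10: x=2 → posterior Dirichlet(9/2, 14, 17/4, 8)

6/41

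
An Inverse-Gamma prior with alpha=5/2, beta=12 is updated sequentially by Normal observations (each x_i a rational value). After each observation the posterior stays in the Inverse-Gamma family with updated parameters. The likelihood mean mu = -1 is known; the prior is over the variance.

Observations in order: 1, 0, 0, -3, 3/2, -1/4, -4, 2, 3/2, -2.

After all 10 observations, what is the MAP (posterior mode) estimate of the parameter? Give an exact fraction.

obs 1: x=1 → posterior Inverse-Gamma(3, 14)
obs 2: x=0 → posterior Inverse-Gamma(7/2, 29/2)
obs 3: x=0 → posterior Inverse-Gamma(4, 15)
obs 4: x=-3 → posterior Inverse-Gamma(9/2, 17)
obs 5: x=3/2 → posterior Inverse-Gamma(5, 161/8)
obs 6: x=-1/4 → posterior Inverse-Gamma(11/2, 653/32)
obs 7: x=-4 → posterior Inverse-Gamma(6, 797/32)
obs 8: x=2 → posterior Inverse-Gamma(13/2, 941/32)
obs 9: x=3/2 → posterior Inverse-Gamma(7, 1041/32)
obs 10: x=-2 → posterior Inverse-Gamma(15/2, 1057/32)

1057/272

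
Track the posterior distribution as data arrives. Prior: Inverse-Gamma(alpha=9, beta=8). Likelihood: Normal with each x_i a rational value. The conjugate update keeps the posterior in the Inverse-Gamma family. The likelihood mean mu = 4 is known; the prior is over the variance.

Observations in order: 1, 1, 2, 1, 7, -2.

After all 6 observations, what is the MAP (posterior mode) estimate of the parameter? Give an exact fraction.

46/13

obs 1: x=1 → posterior Inverse-Gamma(19/2, 25/2)
obs 2: x=1 → posterior Inverse-Gamma(10, 17)
obs 3: x=2 → posterior Inverse-Gamma(21/2, 19)
obs 4: x=1 → posterior Inverse-Gamma(11, 47/2)
obs 5: x=7 → posterior Inverse-Gamma(23/2, 28)
obs 6: x=-2 → posterior Inverse-Gamma(12, 46)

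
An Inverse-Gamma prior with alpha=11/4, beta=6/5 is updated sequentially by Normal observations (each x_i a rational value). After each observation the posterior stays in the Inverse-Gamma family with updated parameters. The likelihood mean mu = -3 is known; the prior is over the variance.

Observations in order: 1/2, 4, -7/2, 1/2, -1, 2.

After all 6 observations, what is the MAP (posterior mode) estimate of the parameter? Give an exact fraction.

obs 1: x=1/2 → posterior Inverse-Gamma(13/4, 293/40)
obs 2: x=4 → posterior Inverse-Gamma(15/4, 1273/40)
obs 3: x=-7/2 → posterior Inverse-Gamma(17/4, 639/20)
obs 4: x=1/2 → posterior Inverse-Gamma(19/4, 1523/40)
obs 5: x=-1 → posterior Inverse-Gamma(21/4, 1603/40)
obs 6: x=2 → posterior Inverse-Gamma(23/4, 2103/40)

701/90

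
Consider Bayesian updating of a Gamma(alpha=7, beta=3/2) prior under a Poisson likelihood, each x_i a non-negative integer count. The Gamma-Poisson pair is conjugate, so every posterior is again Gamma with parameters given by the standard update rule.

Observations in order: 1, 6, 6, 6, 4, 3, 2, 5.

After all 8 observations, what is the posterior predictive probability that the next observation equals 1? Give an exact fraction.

113040488363120771107442840084276594064632355045696080/1625515384162495488635310116741260158419511738394408821

obs 1: x=1 → posterior Gamma(8, 5/2)
obs 2: x=6 → posterior Gamma(14, 7/2)
obs 3: x=6 → posterior Gamma(20, 9/2)
obs 4: x=6 → posterior Gamma(26, 11/2)
obs 5: x=4 → posterior Gamma(30, 13/2)
obs 6: x=3 → posterior Gamma(33, 15/2)
obs 7: x=2 → posterior Gamma(35, 17/2)
obs 8: x=5 → posterior Gamma(40, 19/2)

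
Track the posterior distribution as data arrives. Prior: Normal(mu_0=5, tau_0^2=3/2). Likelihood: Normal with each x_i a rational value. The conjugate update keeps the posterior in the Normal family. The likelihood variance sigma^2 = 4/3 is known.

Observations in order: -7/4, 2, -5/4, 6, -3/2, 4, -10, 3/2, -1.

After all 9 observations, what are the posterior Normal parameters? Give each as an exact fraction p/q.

mu_0=22/89, tau_0^2=12/89

obs 1: x=-7/4 → posterior Normal(97/68, 12/17)
obs 2: x=2 → posterior Normal(13/8, 6/13)
obs 3: x=-5/4 → posterior Normal(31/35, 12/35)
obs 4: x=6 → posterior Normal(85/44, 3/11)
obs 5: x=-3/2 → posterior Normal(143/106, 12/53)
obs 6: x=4 → posterior Normal(215/124, 6/31)
obs 7: x=-10 → posterior Normal(35/142, 12/71)
obs 8: x=3/2 → posterior Normal(31/80, 3/20)
obs 9: x=-1 → posterior Normal(22/89, 12/89)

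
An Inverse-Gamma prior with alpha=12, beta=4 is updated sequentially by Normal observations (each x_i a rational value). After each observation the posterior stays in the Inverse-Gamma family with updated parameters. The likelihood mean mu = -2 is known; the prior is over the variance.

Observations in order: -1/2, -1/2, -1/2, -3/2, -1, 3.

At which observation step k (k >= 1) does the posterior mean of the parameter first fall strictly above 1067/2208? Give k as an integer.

k = 2

obs 1: x=-1/2 → posterior Inverse-Gamma(25/2, 41/8)
obs 2: x=-1/2 → posterior Inverse-Gamma(13, 25/4)
obs 3: x=-1/2 → posterior Inverse-Gamma(27/2, 59/8)
obs 4: x=-3/2 → posterior Inverse-Gamma(14, 15/2)
obs 5: x=-1 → posterior Inverse-Gamma(29/2, 8)
obs 6: x=3 → posterior Inverse-Gamma(15, 41/2)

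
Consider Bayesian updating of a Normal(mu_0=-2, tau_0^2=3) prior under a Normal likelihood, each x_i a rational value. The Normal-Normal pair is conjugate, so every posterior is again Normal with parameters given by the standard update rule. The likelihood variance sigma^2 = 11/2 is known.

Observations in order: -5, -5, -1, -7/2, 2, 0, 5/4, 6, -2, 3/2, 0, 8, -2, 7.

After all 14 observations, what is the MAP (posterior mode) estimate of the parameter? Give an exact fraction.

obs 1: x=-5 → posterior Normal(-52/17, 33/17)
obs 2: x=-5 → posterior Normal(-82/23, 33/23)
obs 3: x=-1 → posterior Normal(-88/29, 33/29)
obs 4: x=-7/2 → posterior Normal(-109/35, 33/35)
obs 5: x=2 → posterior Normal(-97/41, 33/41)
obs 6: x=0 → posterior Normal(-97/47, 33/47)
obs 7: x=5/4 → posterior Normal(-179/106, 33/53)
obs 8: x=6 → posterior Normal(-107/118, 33/59)
obs 9: x=-2 → posterior Normal(-131/130, 33/65)
obs 10: x=3/2 → posterior Normal(-113/142, 33/71)
obs 11: x=0 → posterior Normal(-113/154, 3/7)
obs 12: x=8 → posterior Normal(-17/166, 33/83)
obs 13: x=-2 → posterior Normal(-41/178, 33/89)
obs 14: x=7 → posterior Normal(43/190, 33/95)

43/190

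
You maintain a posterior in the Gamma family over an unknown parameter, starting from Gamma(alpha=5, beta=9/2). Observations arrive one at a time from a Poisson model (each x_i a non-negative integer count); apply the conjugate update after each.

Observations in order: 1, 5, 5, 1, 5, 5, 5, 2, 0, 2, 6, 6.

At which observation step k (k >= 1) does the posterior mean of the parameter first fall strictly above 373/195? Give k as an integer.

obs 1: x=1 → posterior Gamma(6, 11/2)
obs 2: x=5 → posterior Gamma(11, 13/2)
obs 3: x=5 → posterior Gamma(16, 15/2)
obs 4: x=1 → posterior Gamma(17, 17/2)
obs 5: x=5 → posterior Gamma(22, 19/2)
obs 6: x=5 → posterior Gamma(27, 21/2)
obs 7: x=5 → posterior Gamma(32, 23/2)
obs 8: x=2 → posterior Gamma(34, 25/2)
obs 9: x=0 → posterior Gamma(34, 27/2)
obs 10: x=2 → posterior Gamma(36, 29/2)
obs 11: x=6 → posterior Gamma(42, 31/2)
obs 12: x=6 → posterior Gamma(48, 33/2)

k = 3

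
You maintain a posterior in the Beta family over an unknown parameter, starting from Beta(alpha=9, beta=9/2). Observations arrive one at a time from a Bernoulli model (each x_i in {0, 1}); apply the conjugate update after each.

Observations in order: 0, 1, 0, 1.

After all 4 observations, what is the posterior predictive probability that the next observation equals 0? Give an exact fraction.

13/35

obs 1: x=0 → posterior Beta(9, 11/2)
obs 2: x=1 → posterior Beta(10, 11/2)
obs 3: x=0 → posterior Beta(10, 13/2)
obs 4: x=1 → posterior Beta(11, 13/2)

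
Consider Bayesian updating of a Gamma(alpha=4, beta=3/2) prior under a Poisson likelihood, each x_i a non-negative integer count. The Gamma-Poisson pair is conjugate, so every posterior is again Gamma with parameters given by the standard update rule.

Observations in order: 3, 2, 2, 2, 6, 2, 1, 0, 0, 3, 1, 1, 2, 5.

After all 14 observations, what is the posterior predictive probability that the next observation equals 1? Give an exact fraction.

obs 1: x=3 → posterior Gamma(7, 5/2)
obs 2: x=2 → posterior Gamma(9, 7/2)
obs 3: x=2 → posterior Gamma(11, 9/2)
obs 4: x=2 → posterior Gamma(13, 11/2)
obs 5: x=6 → posterior Gamma(19, 13/2)
obs 6: x=2 → posterior Gamma(21, 15/2)
obs 7: x=1 → posterior Gamma(22, 17/2)
obs 8: x=0 → posterior Gamma(22, 19/2)
obs 9: x=0 → posterior Gamma(22, 21/2)
obs 10: x=3 → posterior Gamma(25, 23/2)
obs 11: x=1 → posterior Gamma(26, 25/2)
obs 12: x=1 → posterior Gamma(27, 27/2)
obs 13: x=2 → posterior Gamma(29, 29/2)
obs 14: x=5 → posterior Gamma(34, 31/2)

34578528123929562726121937320552011121018350473506628/140600833655571759317341856598849679202338192701378657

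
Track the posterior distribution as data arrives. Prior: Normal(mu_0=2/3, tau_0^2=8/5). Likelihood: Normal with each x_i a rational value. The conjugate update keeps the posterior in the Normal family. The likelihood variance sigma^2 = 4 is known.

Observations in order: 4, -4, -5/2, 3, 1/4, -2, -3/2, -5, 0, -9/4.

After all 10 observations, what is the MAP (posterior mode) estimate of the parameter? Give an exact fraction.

obs 1: x=4 → posterior Normal(34/21, 8/7)
obs 2: x=-4 → posterior Normal(10/27, 8/9)
obs 3: x=-5/2 → posterior Normal(-5/33, 8/11)
obs 4: x=3 → posterior Normal(1/3, 8/13)
obs 5: x=1/4 → posterior Normal(29/90, 8/15)
obs 6: x=-2 → posterior Normal(5/102, 8/17)
obs 7: x=-3/2 → posterior Normal(-13/114, 8/19)
obs 8: x=-5 → posterior Normal(-73/126, 8/21)
obs 9: x=0 → posterior Normal(-73/138, 8/23)
obs 10: x=-9/4 → posterior Normal(-2/3, 8/25)

-2/3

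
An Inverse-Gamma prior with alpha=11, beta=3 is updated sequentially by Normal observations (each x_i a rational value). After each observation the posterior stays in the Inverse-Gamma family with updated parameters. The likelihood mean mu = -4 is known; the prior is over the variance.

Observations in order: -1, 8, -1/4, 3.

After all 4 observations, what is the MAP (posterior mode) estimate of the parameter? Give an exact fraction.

3553/448

obs 1: x=-1 → posterior Inverse-Gamma(23/2, 15/2)
obs 2: x=8 → posterior Inverse-Gamma(12, 159/2)
obs 3: x=-1/4 → posterior Inverse-Gamma(25/2, 2769/32)
obs 4: x=3 → posterior Inverse-Gamma(13, 3553/32)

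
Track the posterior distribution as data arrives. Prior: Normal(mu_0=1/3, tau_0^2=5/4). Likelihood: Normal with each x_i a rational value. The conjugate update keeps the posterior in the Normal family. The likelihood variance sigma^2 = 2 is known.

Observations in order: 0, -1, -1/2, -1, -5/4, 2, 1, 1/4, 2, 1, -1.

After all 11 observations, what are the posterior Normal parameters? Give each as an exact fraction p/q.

mu_0=61/378, tau_0^2=10/63

obs 1: x=0 → posterior Normal(8/39, 10/13)
obs 2: x=-1 → posterior Normal(-7/54, 5/9)
obs 3: x=-1/2 → posterior Normal(-29/138, 10/23)
obs 4: x=-1 → posterior Normal(-59/168, 5/14)
obs 5: x=-5/4 → posterior Normal(-193/396, 10/33)
obs 6: x=2 → posterior Normal(-73/456, 5/19)
obs 7: x=1 → posterior Normal(-13/516, 10/43)
obs 8: x=1/4 → posterior Normal(1/288, 5/24)
obs 9: x=2 → posterior Normal(61/318, 10/53)
obs 10: x=1 → posterior Normal(91/348, 5/29)
obs 11: x=-1 → posterior Normal(61/378, 10/63)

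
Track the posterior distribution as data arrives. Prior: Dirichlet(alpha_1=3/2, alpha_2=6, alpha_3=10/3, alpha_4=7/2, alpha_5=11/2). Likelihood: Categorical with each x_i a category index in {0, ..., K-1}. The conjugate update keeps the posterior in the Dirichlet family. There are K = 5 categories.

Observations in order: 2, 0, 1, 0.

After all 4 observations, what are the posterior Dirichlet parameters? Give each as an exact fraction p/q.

alpha_1=7/2, alpha_2=7, alpha_3=13/3, alpha_4=7/2, alpha_5=11/2

obs 1: x=2 → posterior Dirichlet(3/2, 6, 13/3, 7/2, 11/2)
obs 2: x=0 → posterior Dirichlet(5/2, 6, 13/3, 7/2, 11/2)
obs 3: x=1 → posterior Dirichlet(5/2, 7, 13/3, 7/2, 11/2)
obs 4: x=0 → posterior Dirichlet(7/2, 7, 13/3, 7/2, 11/2)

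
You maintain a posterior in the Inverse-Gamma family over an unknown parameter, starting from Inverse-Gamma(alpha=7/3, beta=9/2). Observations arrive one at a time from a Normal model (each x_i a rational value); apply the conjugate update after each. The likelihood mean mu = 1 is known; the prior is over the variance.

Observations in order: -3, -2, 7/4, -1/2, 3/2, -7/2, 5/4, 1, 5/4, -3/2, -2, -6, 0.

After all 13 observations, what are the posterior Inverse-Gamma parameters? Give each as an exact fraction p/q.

obs 1: x=-3 → posterior Inverse-Gamma(17/6, 25/2)
obs 2: x=-2 → posterior Inverse-Gamma(10/3, 17)
obs 3: x=7/4 → posterior Inverse-Gamma(23/6, 553/32)
obs 4: x=-1/2 → posterior Inverse-Gamma(13/3, 589/32)
obs 5: x=3/2 → posterior Inverse-Gamma(29/6, 593/32)
obs 6: x=-7/2 → posterior Inverse-Gamma(16/3, 917/32)
obs 7: x=5/4 → posterior Inverse-Gamma(35/6, 459/16)
obs 8: x=1 → posterior Inverse-Gamma(19/3, 459/16)
obs 9: x=5/4 → posterior Inverse-Gamma(41/6, 919/32)
obs 10: x=-3/2 → posterior Inverse-Gamma(22/3, 1019/32)
obs 11: x=-2 → posterior Inverse-Gamma(47/6, 1163/32)
obs 12: x=-6 → posterior Inverse-Gamma(25/3, 1947/32)
obs 13: x=0 → posterior Inverse-Gamma(53/6, 1963/32)

alpha=53/6, beta=1963/32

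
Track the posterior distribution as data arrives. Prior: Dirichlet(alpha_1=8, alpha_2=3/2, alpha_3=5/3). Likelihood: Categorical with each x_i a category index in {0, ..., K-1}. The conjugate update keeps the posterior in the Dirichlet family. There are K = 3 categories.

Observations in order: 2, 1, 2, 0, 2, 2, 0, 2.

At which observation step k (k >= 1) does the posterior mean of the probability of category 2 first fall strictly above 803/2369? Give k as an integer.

k = 8

obs 1: x=2 → posterior Dirichlet(8, 3/2, 8/3)
obs 2: x=1 → posterior Dirichlet(8, 5/2, 8/3)
obs 3: x=2 → posterior Dirichlet(8, 5/2, 11/3)
obs 4: x=0 → posterior Dirichlet(9, 5/2, 11/3)
obs 5: x=2 → posterior Dirichlet(9, 5/2, 14/3)
obs 6: x=2 → posterior Dirichlet(9, 5/2, 17/3)
obs 7: x=0 → posterior Dirichlet(10, 5/2, 17/3)
obs 8: x=2 → posterior Dirichlet(10, 5/2, 20/3)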